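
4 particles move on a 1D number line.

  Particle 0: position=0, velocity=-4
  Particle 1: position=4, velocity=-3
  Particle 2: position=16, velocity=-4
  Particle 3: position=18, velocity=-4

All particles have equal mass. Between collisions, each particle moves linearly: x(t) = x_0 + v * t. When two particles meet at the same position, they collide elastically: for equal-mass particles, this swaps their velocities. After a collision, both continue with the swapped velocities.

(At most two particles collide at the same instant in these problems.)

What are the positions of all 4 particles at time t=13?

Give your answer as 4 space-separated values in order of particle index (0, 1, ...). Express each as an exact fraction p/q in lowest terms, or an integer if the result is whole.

Collision at t=12: particles 1 and 2 swap velocities; positions: p0=-48 p1=-32 p2=-32 p3=-30; velocities now: v0=-4 v1=-4 v2=-3 v3=-4
Advance to t=13 (no further collisions before then); velocities: v0=-4 v1=-4 v2=-3 v3=-4; positions = -52 -36 -35 -34

Answer: -52 -36 -35 -34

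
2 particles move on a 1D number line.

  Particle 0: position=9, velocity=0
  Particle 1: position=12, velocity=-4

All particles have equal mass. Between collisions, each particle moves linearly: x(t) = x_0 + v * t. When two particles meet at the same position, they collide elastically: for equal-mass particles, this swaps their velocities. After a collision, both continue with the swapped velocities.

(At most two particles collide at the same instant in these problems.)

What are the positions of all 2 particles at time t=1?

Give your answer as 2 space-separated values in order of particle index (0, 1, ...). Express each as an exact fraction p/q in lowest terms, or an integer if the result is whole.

Answer: 8 9

Derivation:
Collision at t=3/4: particles 0 and 1 swap velocities; positions: p0=9 p1=9; velocities now: v0=-4 v1=0
Advance to t=1 (no further collisions before then); velocities: v0=-4 v1=0; positions = 8 9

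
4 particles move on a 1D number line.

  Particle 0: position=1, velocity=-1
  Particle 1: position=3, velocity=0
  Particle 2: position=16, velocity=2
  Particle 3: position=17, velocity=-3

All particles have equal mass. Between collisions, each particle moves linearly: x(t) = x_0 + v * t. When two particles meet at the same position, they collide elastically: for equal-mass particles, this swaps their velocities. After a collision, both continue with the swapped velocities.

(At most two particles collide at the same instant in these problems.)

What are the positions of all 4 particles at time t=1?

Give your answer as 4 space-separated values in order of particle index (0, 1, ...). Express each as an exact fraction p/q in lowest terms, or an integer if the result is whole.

Answer: 0 3 14 18

Derivation:
Collision at t=1/5: particles 2 and 3 swap velocities; positions: p0=4/5 p1=3 p2=82/5 p3=82/5; velocities now: v0=-1 v1=0 v2=-3 v3=2
Advance to t=1 (no further collisions before then); velocities: v0=-1 v1=0 v2=-3 v3=2; positions = 0 3 14 18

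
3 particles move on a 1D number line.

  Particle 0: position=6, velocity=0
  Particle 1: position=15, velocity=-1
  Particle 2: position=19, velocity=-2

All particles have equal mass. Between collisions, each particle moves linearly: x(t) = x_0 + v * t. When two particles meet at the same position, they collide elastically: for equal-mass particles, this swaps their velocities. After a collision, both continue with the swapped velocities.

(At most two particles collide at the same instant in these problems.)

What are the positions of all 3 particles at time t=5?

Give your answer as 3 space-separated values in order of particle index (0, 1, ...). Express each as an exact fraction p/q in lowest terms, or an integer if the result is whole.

Collision at t=4: particles 1 and 2 swap velocities; positions: p0=6 p1=11 p2=11; velocities now: v0=0 v1=-2 v2=-1
Advance to t=5 (no further collisions before then); velocities: v0=0 v1=-2 v2=-1; positions = 6 9 10

Answer: 6 9 10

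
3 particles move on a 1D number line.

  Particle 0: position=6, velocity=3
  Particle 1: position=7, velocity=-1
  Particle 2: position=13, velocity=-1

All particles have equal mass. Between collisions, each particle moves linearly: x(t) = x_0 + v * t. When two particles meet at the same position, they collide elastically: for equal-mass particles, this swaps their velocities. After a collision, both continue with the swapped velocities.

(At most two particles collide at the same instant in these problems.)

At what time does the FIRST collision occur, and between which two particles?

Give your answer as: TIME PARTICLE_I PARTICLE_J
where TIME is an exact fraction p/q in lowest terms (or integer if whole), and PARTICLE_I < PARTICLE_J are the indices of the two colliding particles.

Pair (0,1): pos 6,7 vel 3,-1 -> gap=1, closing at 4/unit, collide at t=1/4
Pair (1,2): pos 7,13 vel -1,-1 -> not approaching (rel speed 0 <= 0)
Earliest collision: t=1/4 between 0 and 1

Answer: 1/4 0 1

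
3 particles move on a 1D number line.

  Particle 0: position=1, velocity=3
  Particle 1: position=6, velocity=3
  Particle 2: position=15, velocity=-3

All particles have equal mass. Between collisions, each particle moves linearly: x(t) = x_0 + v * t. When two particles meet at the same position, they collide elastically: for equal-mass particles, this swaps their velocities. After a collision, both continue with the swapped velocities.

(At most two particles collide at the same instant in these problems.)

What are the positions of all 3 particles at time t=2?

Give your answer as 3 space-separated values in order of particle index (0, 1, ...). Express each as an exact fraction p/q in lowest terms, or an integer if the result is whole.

Collision at t=3/2: particles 1 and 2 swap velocities; positions: p0=11/2 p1=21/2 p2=21/2; velocities now: v0=3 v1=-3 v2=3
Advance to t=2 (no further collisions before then); velocities: v0=3 v1=-3 v2=3; positions = 7 9 12

Answer: 7 9 12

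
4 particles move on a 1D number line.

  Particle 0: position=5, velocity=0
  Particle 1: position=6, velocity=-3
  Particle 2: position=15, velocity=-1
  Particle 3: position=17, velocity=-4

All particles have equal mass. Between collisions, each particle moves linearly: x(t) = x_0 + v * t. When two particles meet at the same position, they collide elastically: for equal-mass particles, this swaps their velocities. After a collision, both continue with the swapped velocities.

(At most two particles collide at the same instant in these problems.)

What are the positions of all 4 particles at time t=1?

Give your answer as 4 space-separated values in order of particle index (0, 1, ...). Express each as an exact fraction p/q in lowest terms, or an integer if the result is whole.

Collision at t=1/3: particles 0 and 1 swap velocities; positions: p0=5 p1=5 p2=44/3 p3=47/3; velocities now: v0=-3 v1=0 v2=-1 v3=-4
Collision at t=2/3: particles 2 and 3 swap velocities; positions: p0=4 p1=5 p2=43/3 p3=43/3; velocities now: v0=-3 v1=0 v2=-4 v3=-1
Advance to t=1 (no further collisions before then); velocities: v0=-3 v1=0 v2=-4 v3=-1; positions = 3 5 13 14

Answer: 3 5 13 14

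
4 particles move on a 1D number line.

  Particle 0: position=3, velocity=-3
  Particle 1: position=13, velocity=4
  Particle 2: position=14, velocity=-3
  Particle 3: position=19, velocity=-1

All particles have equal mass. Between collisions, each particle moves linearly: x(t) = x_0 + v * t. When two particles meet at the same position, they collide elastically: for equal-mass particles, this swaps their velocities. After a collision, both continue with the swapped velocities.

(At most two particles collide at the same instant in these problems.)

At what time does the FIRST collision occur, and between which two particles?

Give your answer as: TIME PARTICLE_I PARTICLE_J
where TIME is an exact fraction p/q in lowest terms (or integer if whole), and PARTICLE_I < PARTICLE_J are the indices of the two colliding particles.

Answer: 1/7 1 2

Derivation:
Pair (0,1): pos 3,13 vel -3,4 -> not approaching (rel speed -7 <= 0)
Pair (1,2): pos 13,14 vel 4,-3 -> gap=1, closing at 7/unit, collide at t=1/7
Pair (2,3): pos 14,19 vel -3,-1 -> not approaching (rel speed -2 <= 0)
Earliest collision: t=1/7 between 1 and 2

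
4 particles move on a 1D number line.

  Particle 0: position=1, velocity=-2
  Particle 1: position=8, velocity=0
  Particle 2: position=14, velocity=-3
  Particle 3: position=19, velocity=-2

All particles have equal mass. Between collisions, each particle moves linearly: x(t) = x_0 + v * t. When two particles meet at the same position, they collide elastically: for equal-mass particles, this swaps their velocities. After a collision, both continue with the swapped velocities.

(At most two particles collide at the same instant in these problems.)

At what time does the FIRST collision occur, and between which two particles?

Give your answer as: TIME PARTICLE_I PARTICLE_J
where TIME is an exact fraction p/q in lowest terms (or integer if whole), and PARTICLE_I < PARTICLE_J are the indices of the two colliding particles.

Pair (0,1): pos 1,8 vel -2,0 -> not approaching (rel speed -2 <= 0)
Pair (1,2): pos 8,14 vel 0,-3 -> gap=6, closing at 3/unit, collide at t=2
Pair (2,3): pos 14,19 vel -3,-2 -> not approaching (rel speed -1 <= 0)
Earliest collision: t=2 between 1 and 2

Answer: 2 1 2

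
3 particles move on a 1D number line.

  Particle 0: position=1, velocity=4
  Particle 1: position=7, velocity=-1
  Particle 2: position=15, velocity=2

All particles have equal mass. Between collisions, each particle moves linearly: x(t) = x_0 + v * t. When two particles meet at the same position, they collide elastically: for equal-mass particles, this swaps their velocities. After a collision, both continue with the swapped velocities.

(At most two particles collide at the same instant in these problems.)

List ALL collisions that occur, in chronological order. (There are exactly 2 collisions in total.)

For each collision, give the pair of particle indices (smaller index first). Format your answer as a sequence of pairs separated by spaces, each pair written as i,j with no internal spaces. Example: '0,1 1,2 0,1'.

Answer: 0,1 1,2

Derivation:
Collision at t=6/5: particles 0 and 1 swap velocities; positions: p0=29/5 p1=29/5 p2=87/5; velocities now: v0=-1 v1=4 v2=2
Collision at t=7: particles 1 and 2 swap velocities; positions: p0=0 p1=29 p2=29; velocities now: v0=-1 v1=2 v2=4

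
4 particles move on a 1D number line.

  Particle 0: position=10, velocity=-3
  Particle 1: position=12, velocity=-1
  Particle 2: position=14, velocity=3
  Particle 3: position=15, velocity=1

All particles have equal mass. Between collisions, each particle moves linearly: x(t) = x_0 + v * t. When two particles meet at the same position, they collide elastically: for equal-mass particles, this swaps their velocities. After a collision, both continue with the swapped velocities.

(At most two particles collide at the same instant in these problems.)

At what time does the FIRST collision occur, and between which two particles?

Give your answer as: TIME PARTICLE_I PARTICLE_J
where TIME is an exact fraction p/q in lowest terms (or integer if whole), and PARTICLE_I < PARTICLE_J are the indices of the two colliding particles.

Pair (0,1): pos 10,12 vel -3,-1 -> not approaching (rel speed -2 <= 0)
Pair (1,2): pos 12,14 vel -1,3 -> not approaching (rel speed -4 <= 0)
Pair (2,3): pos 14,15 vel 3,1 -> gap=1, closing at 2/unit, collide at t=1/2
Earliest collision: t=1/2 between 2 and 3

Answer: 1/2 2 3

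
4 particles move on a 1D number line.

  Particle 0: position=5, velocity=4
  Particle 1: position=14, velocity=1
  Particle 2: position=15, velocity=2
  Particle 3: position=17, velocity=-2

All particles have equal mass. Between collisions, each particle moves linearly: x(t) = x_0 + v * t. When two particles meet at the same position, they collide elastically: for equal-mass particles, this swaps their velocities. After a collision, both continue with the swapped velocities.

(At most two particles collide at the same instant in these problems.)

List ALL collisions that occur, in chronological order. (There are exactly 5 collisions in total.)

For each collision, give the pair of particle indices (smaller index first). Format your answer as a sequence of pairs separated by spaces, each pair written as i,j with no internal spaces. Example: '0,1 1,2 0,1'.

Answer: 2,3 1,2 0,1 1,2 2,3

Derivation:
Collision at t=1/2: particles 2 and 3 swap velocities; positions: p0=7 p1=29/2 p2=16 p3=16; velocities now: v0=4 v1=1 v2=-2 v3=2
Collision at t=1: particles 1 and 2 swap velocities; positions: p0=9 p1=15 p2=15 p3=17; velocities now: v0=4 v1=-2 v2=1 v3=2
Collision at t=2: particles 0 and 1 swap velocities; positions: p0=13 p1=13 p2=16 p3=19; velocities now: v0=-2 v1=4 v2=1 v3=2
Collision at t=3: particles 1 and 2 swap velocities; positions: p0=11 p1=17 p2=17 p3=21; velocities now: v0=-2 v1=1 v2=4 v3=2
Collision at t=5: particles 2 and 3 swap velocities; positions: p0=7 p1=19 p2=25 p3=25; velocities now: v0=-2 v1=1 v2=2 v3=4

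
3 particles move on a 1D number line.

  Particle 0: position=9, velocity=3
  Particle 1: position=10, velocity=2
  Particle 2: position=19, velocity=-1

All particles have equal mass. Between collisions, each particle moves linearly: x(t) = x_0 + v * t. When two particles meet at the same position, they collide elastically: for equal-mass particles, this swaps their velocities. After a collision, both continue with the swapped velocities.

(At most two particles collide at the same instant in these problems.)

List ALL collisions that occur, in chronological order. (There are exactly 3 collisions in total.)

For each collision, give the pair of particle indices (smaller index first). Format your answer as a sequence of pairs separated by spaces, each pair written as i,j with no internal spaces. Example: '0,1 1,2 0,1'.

Answer: 0,1 1,2 0,1

Derivation:
Collision at t=1: particles 0 and 1 swap velocities; positions: p0=12 p1=12 p2=18; velocities now: v0=2 v1=3 v2=-1
Collision at t=5/2: particles 1 and 2 swap velocities; positions: p0=15 p1=33/2 p2=33/2; velocities now: v0=2 v1=-1 v2=3
Collision at t=3: particles 0 and 1 swap velocities; positions: p0=16 p1=16 p2=18; velocities now: v0=-1 v1=2 v2=3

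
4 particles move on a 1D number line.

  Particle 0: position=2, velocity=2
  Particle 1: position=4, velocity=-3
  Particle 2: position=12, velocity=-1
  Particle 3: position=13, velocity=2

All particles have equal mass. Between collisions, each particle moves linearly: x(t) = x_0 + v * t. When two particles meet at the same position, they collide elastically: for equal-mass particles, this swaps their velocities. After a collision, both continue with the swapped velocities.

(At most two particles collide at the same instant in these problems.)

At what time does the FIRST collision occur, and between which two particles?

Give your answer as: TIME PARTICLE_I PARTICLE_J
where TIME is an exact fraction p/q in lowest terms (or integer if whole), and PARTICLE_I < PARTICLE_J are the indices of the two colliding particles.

Answer: 2/5 0 1

Derivation:
Pair (0,1): pos 2,4 vel 2,-3 -> gap=2, closing at 5/unit, collide at t=2/5
Pair (1,2): pos 4,12 vel -3,-1 -> not approaching (rel speed -2 <= 0)
Pair (2,3): pos 12,13 vel -1,2 -> not approaching (rel speed -3 <= 0)
Earliest collision: t=2/5 between 0 and 1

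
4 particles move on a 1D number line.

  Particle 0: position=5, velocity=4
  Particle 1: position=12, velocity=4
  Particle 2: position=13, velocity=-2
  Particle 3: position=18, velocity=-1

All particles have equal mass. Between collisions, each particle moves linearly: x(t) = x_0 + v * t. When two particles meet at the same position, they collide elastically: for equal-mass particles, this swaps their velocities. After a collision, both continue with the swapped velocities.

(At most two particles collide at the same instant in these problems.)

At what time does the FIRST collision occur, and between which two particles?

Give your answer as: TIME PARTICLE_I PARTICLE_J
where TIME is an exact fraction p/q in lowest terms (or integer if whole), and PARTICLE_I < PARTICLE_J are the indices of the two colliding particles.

Pair (0,1): pos 5,12 vel 4,4 -> not approaching (rel speed 0 <= 0)
Pair (1,2): pos 12,13 vel 4,-2 -> gap=1, closing at 6/unit, collide at t=1/6
Pair (2,3): pos 13,18 vel -2,-1 -> not approaching (rel speed -1 <= 0)
Earliest collision: t=1/6 between 1 and 2

Answer: 1/6 1 2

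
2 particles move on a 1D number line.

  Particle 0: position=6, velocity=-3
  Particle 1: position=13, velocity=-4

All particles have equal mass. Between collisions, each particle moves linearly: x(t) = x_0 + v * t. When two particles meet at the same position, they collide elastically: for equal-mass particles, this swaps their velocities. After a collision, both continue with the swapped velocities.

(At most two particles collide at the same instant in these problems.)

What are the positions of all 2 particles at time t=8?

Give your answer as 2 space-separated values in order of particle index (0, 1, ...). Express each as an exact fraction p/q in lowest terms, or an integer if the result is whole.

Answer: -19 -18

Derivation:
Collision at t=7: particles 0 and 1 swap velocities; positions: p0=-15 p1=-15; velocities now: v0=-4 v1=-3
Advance to t=8 (no further collisions before then); velocities: v0=-4 v1=-3; positions = -19 -18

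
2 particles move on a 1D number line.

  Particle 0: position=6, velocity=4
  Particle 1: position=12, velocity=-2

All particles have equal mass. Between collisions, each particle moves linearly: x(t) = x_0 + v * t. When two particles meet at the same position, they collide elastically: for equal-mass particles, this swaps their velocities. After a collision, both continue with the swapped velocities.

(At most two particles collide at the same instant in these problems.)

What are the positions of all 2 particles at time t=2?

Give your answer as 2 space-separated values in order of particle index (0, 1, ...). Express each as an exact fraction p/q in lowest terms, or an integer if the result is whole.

Answer: 8 14

Derivation:
Collision at t=1: particles 0 and 1 swap velocities; positions: p0=10 p1=10; velocities now: v0=-2 v1=4
Advance to t=2 (no further collisions before then); velocities: v0=-2 v1=4; positions = 8 14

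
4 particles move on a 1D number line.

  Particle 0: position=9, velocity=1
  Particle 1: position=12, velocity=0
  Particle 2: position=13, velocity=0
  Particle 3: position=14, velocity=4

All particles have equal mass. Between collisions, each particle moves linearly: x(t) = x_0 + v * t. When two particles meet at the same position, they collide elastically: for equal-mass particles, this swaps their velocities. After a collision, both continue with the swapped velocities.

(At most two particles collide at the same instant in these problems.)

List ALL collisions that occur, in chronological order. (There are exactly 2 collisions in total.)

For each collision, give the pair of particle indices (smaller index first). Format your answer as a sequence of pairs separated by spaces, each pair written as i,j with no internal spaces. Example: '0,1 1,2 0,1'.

Answer: 0,1 1,2

Derivation:
Collision at t=3: particles 0 and 1 swap velocities; positions: p0=12 p1=12 p2=13 p3=26; velocities now: v0=0 v1=1 v2=0 v3=4
Collision at t=4: particles 1 and 2 swap velocities; positions: p0=12 p1=13 p2=13 p3=30; velocities now: v0=0 v1=0 v2=1 v3=4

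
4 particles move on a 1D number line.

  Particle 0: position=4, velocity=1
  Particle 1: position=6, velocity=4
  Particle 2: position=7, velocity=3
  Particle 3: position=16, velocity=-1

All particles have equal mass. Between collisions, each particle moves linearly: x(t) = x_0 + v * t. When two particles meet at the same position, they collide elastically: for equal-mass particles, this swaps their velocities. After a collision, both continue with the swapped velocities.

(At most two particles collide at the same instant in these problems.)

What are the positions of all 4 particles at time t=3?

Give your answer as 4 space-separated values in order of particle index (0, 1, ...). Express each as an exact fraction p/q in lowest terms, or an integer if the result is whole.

Collision at t=1: particles 1 and 2 swap velocities; positions: p0=5 p1=10 p2=10 p3=15; velocities now: v0=1 v1=3 v2=4 v3=-1
Collision at t=2: particles 2 and 3 swap velocities; positions: p0=6 p1=13 p2=14 p3=14; velocities now: v0=1 v1=3 v2=-1 v3=4
Collision at t=9/4: particles 1 and 2 swap velocities; positions: p0=25/4 p1=55/4 p2=55/4 p3=15; velocities now: v0=1 v1=-1 v2=3 v3=4
Advance to t=3 (no further collisions before then); velocities: v0=1 v1=-1 v2=3 v3=4; positions = 7 13 16 18

Answer: 7 13 16 18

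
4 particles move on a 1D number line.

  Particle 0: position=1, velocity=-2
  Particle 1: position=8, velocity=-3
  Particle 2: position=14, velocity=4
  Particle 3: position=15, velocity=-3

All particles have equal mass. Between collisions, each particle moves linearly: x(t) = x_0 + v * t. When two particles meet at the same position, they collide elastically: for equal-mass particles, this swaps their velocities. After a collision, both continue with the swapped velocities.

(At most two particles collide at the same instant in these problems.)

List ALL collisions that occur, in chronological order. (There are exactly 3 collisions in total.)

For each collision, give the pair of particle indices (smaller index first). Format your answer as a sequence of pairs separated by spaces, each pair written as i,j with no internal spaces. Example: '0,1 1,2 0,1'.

Answer: 2,3 0,1 1,2

Derivation:
Collision at t=1/7: particles 2 and 3 swap velocities; positions: p0=5/7 p1=53/7 p2=102/7 p3=102/7; velocities now: v0=-2 v1=-3 v2=-3 v3=4
Collision at t=7: particles 0 and 1 swap velocities; positions: p0=-13 p1=-13 p2=-6 p3=42; velocities now: v0=-3 v1=-2 v2=-3 v3=4
Collision at t=14: particles 1 and 2 swap velocities; positions: p0=-34 p1=-27 p2=-27 p3=70; velocities now: v0=-3 v1=-3 v2=-2 v3=4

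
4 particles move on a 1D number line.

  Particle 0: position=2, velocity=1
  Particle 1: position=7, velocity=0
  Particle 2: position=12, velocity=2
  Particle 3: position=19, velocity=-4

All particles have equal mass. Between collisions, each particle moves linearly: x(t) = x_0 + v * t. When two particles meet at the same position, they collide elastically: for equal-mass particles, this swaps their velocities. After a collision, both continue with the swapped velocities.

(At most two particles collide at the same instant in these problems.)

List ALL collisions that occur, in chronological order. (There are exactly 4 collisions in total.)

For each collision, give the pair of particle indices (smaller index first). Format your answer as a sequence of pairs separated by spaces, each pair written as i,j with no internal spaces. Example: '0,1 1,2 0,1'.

Collision at t=7/6: particles 2 and 3 swap velocities; positions: p0=19/6 p1=7 p2=43/3 p3=43/3; velocities now: v0=1 v1=0 v2=-4 v3=2
Collision at t=3: particles 1 and 2 swap velocities; positions: p0=5 p1=7 p2=7 p3=18; velocities now: v0=1 v1=-4 v2=0 v3=2
Collision at t=17/5: particles 0 and 1 swap velocities; positions: p0=27/5 p1=27/5 p2=7 p3=94/5; velocities now: v0=-4 v1=1 v2=0 v3=2
Collision at t=5: particles 1 and 2 swap velocities; positions: p0=-1 p1=7 p2=7 p3=22; velocities now: v0=-4 v1=0 v2=1 v3=2

Answer: 2,3 1,2 0,1 1,2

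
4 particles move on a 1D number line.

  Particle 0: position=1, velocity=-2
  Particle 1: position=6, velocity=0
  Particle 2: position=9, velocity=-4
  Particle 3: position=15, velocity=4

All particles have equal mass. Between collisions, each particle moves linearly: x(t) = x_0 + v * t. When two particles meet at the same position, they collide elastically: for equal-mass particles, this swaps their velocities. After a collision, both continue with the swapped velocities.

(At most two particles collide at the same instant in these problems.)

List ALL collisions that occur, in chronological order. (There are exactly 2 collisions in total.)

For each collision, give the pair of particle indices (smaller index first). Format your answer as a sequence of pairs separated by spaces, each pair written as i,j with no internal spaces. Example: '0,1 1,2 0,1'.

Answer: 1,2 0,1

Derivation:
Collision at t=3/4: particles 1 and 2 swap velocities; positions: p0=-1/2 p1=6 p2=6 p3=18; velocities now: v0=-2 v1=-4 v2=0 v3=4
Collision at t=4: particles 0 and 1 swap velocities; positions: p0=-7 p1=-7 p2=6 p3=31; velocities now: v0=-4 v1=-2 v2=0 v3=4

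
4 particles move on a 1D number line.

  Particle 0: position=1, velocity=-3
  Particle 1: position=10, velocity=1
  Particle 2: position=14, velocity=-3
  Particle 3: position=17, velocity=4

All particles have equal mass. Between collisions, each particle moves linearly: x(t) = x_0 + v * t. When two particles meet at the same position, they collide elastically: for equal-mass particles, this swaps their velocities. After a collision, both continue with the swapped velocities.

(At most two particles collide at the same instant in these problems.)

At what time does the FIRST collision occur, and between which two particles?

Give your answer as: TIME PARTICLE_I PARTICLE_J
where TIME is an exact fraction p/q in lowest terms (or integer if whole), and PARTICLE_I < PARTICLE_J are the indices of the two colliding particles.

Answer: 1 1 2

Derivation:
Pair (0,1): pos 1,10 vel -3,1 -> not approaching (rel speed -4 <= 0)
Pair (1,2): pos 10,14 vel 1,-3 -> gap=4, closing at 4/unit, collide at t=1
Pair (2,3): pos 14,17 vel -3,4 -> not approaching (rel speed -7 <= 0)
Earliest collision: t=1 between 1 and 2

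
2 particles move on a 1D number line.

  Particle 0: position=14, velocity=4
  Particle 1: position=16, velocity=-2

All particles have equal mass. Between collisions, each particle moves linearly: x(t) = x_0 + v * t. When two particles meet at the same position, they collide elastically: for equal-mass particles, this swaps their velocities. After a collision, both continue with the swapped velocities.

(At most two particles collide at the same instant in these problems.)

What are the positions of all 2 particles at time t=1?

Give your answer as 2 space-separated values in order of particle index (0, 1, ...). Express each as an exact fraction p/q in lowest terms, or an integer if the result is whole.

Answer: 14 18

Derivation:
Collision at t=1/3: particles 0 and 1 swap velocities; positions: p0=46/3 p1=46/3; velocities now: v0=-2 v1=4
Advance to t=1 (no further collisions before then); velocities: v0=-2 v1=4; positions = 14 18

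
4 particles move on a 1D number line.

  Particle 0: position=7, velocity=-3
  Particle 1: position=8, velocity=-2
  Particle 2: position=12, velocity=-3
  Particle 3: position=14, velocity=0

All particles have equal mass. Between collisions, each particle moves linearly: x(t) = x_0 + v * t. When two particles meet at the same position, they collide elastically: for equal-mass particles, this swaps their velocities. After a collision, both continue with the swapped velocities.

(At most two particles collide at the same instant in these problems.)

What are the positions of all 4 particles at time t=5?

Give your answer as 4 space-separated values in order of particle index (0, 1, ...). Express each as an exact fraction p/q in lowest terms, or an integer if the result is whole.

Answer: -8 -3 -2 14

Derivation:
Collision at t=4: particles 1 and 2 swap velocities; positions: p0=-5 p1=0 p2=0 p3=14; velocities now: v0=-3 v1=-3 v2=-2 v3=0
Advance to t=5 (no further collisions before then); velocities: v0=-3 v1=-3 v2=-2 v3=0; positions = -8 -3 -2 14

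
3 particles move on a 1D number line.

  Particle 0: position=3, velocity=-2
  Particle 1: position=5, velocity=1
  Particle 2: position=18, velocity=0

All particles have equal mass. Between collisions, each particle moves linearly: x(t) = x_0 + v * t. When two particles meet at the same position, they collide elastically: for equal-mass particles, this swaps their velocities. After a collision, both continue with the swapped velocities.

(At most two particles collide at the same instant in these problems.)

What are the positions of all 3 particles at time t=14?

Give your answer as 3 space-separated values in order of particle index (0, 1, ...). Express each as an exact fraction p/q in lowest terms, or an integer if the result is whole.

Collision at t=13: particles 1 and 2 swap velocities; positions: p0=-23 p1=18 p2=18; velocities now: v0=-2 v1=0 v2=1
Advance to t=14 (no further collisions before then); velocities: v0=-2 v1=0 v2=1; positions = -25 18 19

Answer: -25 18 19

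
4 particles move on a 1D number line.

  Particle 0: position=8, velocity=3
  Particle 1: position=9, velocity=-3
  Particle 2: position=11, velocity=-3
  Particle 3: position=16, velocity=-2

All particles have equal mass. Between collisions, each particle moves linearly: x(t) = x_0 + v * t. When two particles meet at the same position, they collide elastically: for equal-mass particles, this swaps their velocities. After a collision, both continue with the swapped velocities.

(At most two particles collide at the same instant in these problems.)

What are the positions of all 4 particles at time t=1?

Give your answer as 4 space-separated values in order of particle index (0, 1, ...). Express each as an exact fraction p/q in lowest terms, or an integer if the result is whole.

Answer: 6 8 11 14

Derivation:
Collision at t=1/6: particles 0 and 1 swap velocities; positions: p0=17/2 p1=17/2 p2=21/2 p3=47/3; velocities now: v0=-3 v1=3 v2=-3 v3=-2
Collision at t=1/2: particles 1 and 2 swap velocities; positions: p0=15/2 p1=19/2 p2=19/2 p3=15; velocities now: v0=-3 v1=-3 v2=3 v3=-2
Advance to t=1 (no further collisions before then); velocities: v0=-3 v1=-3 v2=3 v3=-2; positions = 6 8 11 14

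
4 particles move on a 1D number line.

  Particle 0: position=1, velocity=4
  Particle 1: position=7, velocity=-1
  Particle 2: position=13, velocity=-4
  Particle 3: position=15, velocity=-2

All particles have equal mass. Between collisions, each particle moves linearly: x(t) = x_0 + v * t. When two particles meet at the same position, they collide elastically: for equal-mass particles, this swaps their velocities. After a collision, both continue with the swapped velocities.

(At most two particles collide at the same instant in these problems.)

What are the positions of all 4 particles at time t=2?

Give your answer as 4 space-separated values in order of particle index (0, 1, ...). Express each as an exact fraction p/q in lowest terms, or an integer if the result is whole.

Answer: 5 5 9 11

Derivation:
Collision at t=6/5: particles 0 and 1 swap velocities; positions: p0=29/5 p1=29/5 p2=41/5 p3=63/5; velocities now: v0=-1 v1=4 v2=-4 v3=-2
Collision at t=3/2: particles 1 and 2 swap velocities; positions: p0=11/2 p1=7 p2=7 p3=12; velocities now: v0=-1 v1=-4 v2=4 v3=-2
Collision at t=2: particles 0 and 1 swap velocities; positions: p0=5 p1=5 p2=9 p3=11; velocities now: v0=-4 v1=-1 v2=4 v3=-2
Advance to t=2 (no further collisions before then); velocities: v0=-4 v1=-1 v2=4 v3=-2; positions = 5 5 9 11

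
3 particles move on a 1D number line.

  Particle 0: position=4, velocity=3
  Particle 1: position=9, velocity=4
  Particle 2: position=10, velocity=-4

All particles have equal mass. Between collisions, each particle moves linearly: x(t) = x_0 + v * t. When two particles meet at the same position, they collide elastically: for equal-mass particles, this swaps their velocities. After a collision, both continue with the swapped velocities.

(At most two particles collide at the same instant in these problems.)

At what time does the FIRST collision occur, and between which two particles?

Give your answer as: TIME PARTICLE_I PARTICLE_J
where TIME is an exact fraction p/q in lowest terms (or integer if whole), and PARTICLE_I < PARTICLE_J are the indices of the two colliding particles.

Answer: 1/8 1 2

Derivation:
Pair (0,1): pos 4,9 vel 3,4 -> not approaching (rel speed -1 <= 0)
Pair (1,2): pos 9,10 vel 4,-4 -> gap=1, closing at 8/unit, collide at t=1/8
Earliest collision: t=1/8 between 1 and 2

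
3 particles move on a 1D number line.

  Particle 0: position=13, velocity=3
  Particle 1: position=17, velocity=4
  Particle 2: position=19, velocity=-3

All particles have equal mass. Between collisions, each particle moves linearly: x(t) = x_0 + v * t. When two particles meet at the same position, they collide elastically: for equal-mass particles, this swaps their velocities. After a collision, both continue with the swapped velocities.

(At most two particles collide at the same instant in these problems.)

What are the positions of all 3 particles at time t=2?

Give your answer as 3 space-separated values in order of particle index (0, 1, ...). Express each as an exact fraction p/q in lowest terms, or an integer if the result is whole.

Collision at t=2/7: particles 1 and 2 swap velocities; positions: p0=97/7 p1=127/7 p2=127/7; velocities now: v0=3 v1=-3 v2=4
Collision at t=1: particles 0 and 1 swap velocities; positions: p0=16 p1=16 p2=21; velocities now: v0=-3 v1=3 v2=4
Advance to t=2 (no further collisions before then); velocities: v0=-3 v1=3 v2=4; positions = 13 19 25

Answer: 13 19 25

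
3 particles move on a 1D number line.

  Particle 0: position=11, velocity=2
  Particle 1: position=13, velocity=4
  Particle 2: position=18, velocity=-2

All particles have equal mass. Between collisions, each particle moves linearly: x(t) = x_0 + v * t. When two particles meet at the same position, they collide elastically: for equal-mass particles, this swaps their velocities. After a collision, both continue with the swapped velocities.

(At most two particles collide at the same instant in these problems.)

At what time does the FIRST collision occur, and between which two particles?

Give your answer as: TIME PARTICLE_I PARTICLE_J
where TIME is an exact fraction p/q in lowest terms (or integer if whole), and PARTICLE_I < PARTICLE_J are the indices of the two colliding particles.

Answer: 5/6 1 2

Derivation:
Pair (0,1): pos 11,13 vel 2,4 -> not approaching (rel speed -2 <= 0)
Pair (1,2): pos 13,18 vel 4,-2 -> gap=5, closing at 6/unit, collide at t=5/6
Earliest collision: t=5/6 between 1 and 2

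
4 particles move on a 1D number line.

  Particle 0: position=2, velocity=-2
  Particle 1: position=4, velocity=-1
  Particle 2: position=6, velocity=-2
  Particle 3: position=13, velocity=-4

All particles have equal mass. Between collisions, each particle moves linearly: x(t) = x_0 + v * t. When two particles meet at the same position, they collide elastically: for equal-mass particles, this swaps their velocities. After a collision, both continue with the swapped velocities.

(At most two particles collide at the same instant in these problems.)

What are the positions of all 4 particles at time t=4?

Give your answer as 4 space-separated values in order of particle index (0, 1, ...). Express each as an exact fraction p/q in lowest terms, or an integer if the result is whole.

Collision at t=2: particles 1 and 2 swap velocities; positions: p0=-2 p1=2 p2=2 p3=5; velocities now: v0=-2 v1=-2 v2=-1 v3=-4
Collision at t=3: particles 2 and 3 swap velocities; positions: p0=-4 p1=0 p2=1 p3=1; velocities now: v0=-2 v1=-2 v2=-4 v3=-1
Collision at t=7/2: particles 1 and 2 swap velocities; positions: p0=-5 p1=-1 p2=-1 p3=1/2; velocities now: v0=-2 v1=-4 v2=-2 v3=-1
Advance to t=4 (no further collisions before then); velocities: v0=-2 v1=-4 v2=-2 v3=-1; positions = -6 -3 -2 0

Answer: -6 -3 -2 0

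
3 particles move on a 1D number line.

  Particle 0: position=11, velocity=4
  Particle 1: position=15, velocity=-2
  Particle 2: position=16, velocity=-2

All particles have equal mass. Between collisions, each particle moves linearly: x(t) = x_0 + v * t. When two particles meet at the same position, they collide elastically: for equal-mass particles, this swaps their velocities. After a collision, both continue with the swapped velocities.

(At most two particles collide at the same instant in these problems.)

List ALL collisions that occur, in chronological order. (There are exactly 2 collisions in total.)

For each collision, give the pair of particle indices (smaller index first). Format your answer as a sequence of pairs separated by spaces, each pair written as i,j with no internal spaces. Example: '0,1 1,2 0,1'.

Answer: 0,1 1,2

Derivation:
Collision at t=2/3: particles 0 and 1 swap velocities; positions: p0=41/3 p1=41/3 p2=44/3; velocities now: v0=-2 v1=4 v2=-2
Collision at t=5/6: particles 1 and 2 swap velocities; positions: p0=40/3 p1=43/3 p2=43/3; velocities now: v0=-2 v1=-2 v2=4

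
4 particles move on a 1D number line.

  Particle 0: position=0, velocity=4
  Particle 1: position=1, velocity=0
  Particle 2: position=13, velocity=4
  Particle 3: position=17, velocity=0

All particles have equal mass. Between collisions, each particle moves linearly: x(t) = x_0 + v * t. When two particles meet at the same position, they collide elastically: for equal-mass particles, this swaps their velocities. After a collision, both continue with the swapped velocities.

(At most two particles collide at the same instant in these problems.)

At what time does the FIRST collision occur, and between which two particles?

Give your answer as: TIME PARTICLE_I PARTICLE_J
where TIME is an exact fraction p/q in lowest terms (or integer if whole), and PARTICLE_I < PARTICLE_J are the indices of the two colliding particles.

Answer: 1/4 0 1

Derivation:
Pair (0,1): pos 0,1 vel 4,0 -> gap=1, closing at 4/unit, collide at t=1/4
Pair (1,2): pos 1,13 vel 0,4 -> not approaching (rel speed -4 <= 0)
Pair (2,3): pos 13,17 vel 4,0 -> gap=4, closing at 4/unit, collide at t=1
Earliest collision: t=1/4 between 0 and 1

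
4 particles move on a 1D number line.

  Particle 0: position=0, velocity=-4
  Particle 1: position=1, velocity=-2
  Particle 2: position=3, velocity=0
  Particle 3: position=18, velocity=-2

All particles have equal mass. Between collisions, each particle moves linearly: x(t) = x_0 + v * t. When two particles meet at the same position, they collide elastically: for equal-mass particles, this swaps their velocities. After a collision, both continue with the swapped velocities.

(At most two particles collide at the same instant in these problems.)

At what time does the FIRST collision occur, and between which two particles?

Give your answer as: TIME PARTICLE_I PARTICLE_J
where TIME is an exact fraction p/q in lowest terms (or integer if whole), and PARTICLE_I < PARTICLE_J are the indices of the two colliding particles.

Answer: 15/2 2 3

Derivation:
Pair (0,1): pos 0,1 vel -4,-2 -> not approaching (rel speed -2 <= 0)
Pair (1,2): pos 1,3 vel -2,0 -> not approaching (rel speed -2 <= 0)
Pair (2,3): pos 3,18 vel 0,-2 -> gap=15, closing at 2/unit, collide at t=15/2
Earliest collision: t=15/2 between 2 and 3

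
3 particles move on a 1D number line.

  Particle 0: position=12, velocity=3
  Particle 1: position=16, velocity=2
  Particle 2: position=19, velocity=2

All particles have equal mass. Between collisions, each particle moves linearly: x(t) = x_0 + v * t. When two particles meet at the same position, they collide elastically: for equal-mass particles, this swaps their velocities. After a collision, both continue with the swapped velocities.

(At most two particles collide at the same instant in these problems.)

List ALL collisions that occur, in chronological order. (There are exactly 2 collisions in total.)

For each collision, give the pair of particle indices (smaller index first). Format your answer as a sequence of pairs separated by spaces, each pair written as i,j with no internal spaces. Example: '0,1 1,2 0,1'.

Answer: 0,1 1,2

Derivation:
Collision at t=4: particles 0 and 1 swap velocities; positions: p0=24 p1=24 p2=27; velocities now: v0=2 v1=3 v2=2
Collision at t=7: particles 1 and 2 swap velocities; positions: p0=30 p1=33 p2=33; velocities now: v0=2 v1=2 v2=3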